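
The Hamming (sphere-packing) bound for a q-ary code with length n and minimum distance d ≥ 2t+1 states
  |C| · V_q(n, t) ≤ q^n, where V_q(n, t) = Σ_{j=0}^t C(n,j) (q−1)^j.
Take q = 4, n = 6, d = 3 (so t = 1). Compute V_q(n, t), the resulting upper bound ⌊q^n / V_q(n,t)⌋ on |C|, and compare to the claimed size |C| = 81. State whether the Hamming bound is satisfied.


V_q(n, t) = 19, q^n = 4096, Hamming bound = 215, |C| = 81 ≤ bound (satisfied).

Step 1: Compute V_q(n, t) = Σ_{j=0}^1 C(n, j) (q−1)^j.
  j = 0: C(6,0)·(3)^0 = 1·1 = 1.
  j = 1: C(6,1)·(3)^1 = 6·3 = 18.
  V_q(n, t) = 1 + 18 = 19.
Step 2: q^n = 4^6 = 4096.
Step 3: Hamming bound ⌊q^n / V_q(n,t)⌋ = ⌊4096/19⌋ = 215.
Step 4: Compare |C| = 81 to 215: satisfied.
The claimed |C| lies below the Hamming bound.


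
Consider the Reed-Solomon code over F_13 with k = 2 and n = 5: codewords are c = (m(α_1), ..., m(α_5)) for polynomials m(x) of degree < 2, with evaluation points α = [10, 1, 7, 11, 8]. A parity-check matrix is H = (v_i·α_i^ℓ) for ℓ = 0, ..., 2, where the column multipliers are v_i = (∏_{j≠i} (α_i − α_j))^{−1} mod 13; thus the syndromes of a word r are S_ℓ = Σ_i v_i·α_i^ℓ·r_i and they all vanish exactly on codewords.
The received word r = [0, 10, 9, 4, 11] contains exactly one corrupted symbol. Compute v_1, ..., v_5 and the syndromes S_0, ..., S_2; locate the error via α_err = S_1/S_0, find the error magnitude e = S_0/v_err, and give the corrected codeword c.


S = (1, 10, 9), error at position 1, error magnitude e = 11, c = [2, 10, 9, 4, 11].

Step 1: column multipliers v_i = (∏_{j≠i}(α_i − α_j))^{−1} mod 13.
  i = 1 (α = 10): (10−1)(10−7)(10−11)(10−8) = 9·3·(−1)·2 = −54 ≡ 11, so v_1 = 11^{−1} = 6 (mod 13).
  i = 2 (α = 1): (1−10)(1−7)(1−11)(1−8) = (−9)·(−6)·(−10)·(−7) = 3780 ≡ 10, so v_2 = 10^{−1} = 4 (mod 13).
  i = 3 (α = 7): (7−10)(7−1)(7−11)(7−8) = (−3)·6·(−4)·(−1) = −72 ≡ 6, so v_3 = 6^{−1} = 11 (mod 13).
  i = 4 (α = 11): (11−10)(11−1)(11−7)(11−8) = 1·10·4·3 = 120 ≡ 3, so v_4 = 3^{−1} = 9 (mod 13).
  i = 5 (α = 8): (8−10)(8−1)(8−7)(8−11) = (−2)·7·1·(−3) = 42 ≡ 3, so v_5 = 3^{−1} = 9 (mod 13).
  v = [6, 4, 11, 9, 9].
Step 2: syndromes of r = [0, 10, 9, 4, 11] (all sums mod 13).
  S_0 = Σ v_i r_i = 6·0 + 4·10 + 11·9 + 9·4 + 9·11 = 274 ≡ 1.
  S_1 = Σ v_i α_i r_i = 6·10·0 + 4·1·10 + 11·7·9 + 9·11·4 + 9·8·11 = 1921 ≡ 10.
  α_i^2 mod 13 = [9, 1, 10, 4, 12].
  S_2 = Σ v_i α_i^2 r_i = 6·9·0 + 4·1·10 + 11·10·9 + 9·4·4 + 9·12·11 = 2362 ≡ 9.
  S = (1, 10, 9) ≠ 0, so r is not a codeword (an error is present).
Step 3: locate the error. For a single error e at position i, S_ℓ = v_i·e·α_i^ℓ, so α_err = S_1/S_0.
  S_0^{−1} = 1^{−1} = 1 (mod 13), so α_err = 10·1 = 10 ≡ 10 = α_1. Error position i = 1.
  Consistency check: S_2/S_1 = 9·4 = 36 ≡ 10 = α_err ✓ (single-error assumption holds).
Step 4: error magnitude e = S_0/v_1 = S_0·∏_{j≠1}(α_1 − α_j) = 1·11 = 11 ≡ 11 (mod 13).
Step 5: correct position 1: c_1 = r_1 − e = 0 − 11 ≡ 2 (mod 13). Hence c = [2, 10, 9, 4, 11].
  Check: interpolating c through the α_i gives m(x) = 8 + 2·x (degree < 2) with m(α_i) = c_i for every i, so c is indeed a codeword.


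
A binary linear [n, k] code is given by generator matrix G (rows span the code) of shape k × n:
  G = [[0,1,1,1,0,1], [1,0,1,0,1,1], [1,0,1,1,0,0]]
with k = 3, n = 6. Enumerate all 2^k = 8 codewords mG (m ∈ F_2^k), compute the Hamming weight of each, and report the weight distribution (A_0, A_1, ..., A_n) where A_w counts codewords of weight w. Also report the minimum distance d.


Weight distribution: A_0 = 1, A_3 = 4, A_4 = 3. Minimum distance d = 3.

Enumerate all 2^3 = 8 messages m ∈ F_2^3.
For each, compute codeword c = mG in F_2^6, then tally its weight.
  m = 000 → c = 000000, weight = 0.
  m = 100 → c = 011101, weight = 4.
  m = 010 → c = 101011, weight = 4.
  m = 110 → c = 110110, weight = 4.
  m = 001 → c = 101100, weight = 3.
  m = 101 → c = 110001, weight = 3.
  m = 011 → c = 000111, weight = 3.
  m = 111 → c = 011010, weight = 3.
Tally weights:
  weight 0: 1 codewords.
  weight 3: 4 codewords.
  weight 4: 3 codewords.
Minimum distance d = smallest w > 0 with A_w > 0 = 3.
Sanity: Σ A_w = 8 = 2^3 = 8 ✓.


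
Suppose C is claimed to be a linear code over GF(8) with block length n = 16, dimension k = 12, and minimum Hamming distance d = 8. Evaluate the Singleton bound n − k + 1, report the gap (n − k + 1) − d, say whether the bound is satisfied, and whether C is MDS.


Singleton RHS = n − k + 1 = 5, slack = -3, bound violated (no such code; not MDS).

Singleton bound: d ≤ n − k + 1.
Here n = 16, k = 12, so n − k + 1 = 5.
Given d = 8, check d ≤ 5: NO.
Slack = (n − k + 1) − d = -3.
The slack is negative: d = 8 exceeds n − k + 1 = 5 by 3, so the Singleton bound is violated and no linear [16, 12, 8]_8 code can exist. In particular it is not MDS (MDS requires d = n − k + 1 exactly).
Description: the claimed parameters are [16, 12, 8]_8; such a code would be impossible (violates the Singleton bound).


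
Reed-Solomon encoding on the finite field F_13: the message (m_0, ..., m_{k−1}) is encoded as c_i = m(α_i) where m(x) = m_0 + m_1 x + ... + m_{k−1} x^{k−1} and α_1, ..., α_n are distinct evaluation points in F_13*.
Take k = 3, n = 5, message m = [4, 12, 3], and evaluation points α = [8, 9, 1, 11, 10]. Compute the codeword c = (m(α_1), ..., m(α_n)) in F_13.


c = [6, 4, 6, 5, 8]

Message polynomial: m(x) = 4 + 12·x + 3·x^2 (mod 13).
For each evaluation point α_i, compute m(α_i) mod 13:
  α_1 = 8: Horner steps 3 → 10 → 6, so m(8) = 6.
  α_2 = 9: Horner steps 3 → 0 → 4, so m(9) = 4.
  α_3 = 1: Horner steps 3 → 2 → 6, so m(1) = 6.
  α_4 = 11: Horner steps 3 → 6 → 5, so m(11) = 5.
  α_5 = 10: Horner steps 3 → 3 → 8, so m(10) = 8.
Codeword c = [6, 4, 6, 5, 8] ∈ F_13^5.


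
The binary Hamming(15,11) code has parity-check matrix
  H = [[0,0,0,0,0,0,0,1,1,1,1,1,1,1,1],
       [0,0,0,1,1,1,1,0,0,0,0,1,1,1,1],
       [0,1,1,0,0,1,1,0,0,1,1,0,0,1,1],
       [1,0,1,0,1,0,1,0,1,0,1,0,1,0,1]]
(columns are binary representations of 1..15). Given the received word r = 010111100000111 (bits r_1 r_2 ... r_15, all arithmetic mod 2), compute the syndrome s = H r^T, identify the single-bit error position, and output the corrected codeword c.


s = (1, 1, 1, 0)^T, error position = 14, corrected codeword c = 010111100000101

Compute s = H r^T mod 2 one row at a time:
  s_1 = 0 + 0 + 0 + 0 + 0 + 1 + 1 + 1 = 3 ≡ 1 (mod 2).
  s_2 = 1 + 1 + 1 + 1 + 0 + 1 + 1 + 1 = 7 ≡ 1 (mod 2).
  s_3 = 1 + 0 + 1 + 1 + 0 + 0 + 1 + 1 = 5 ≡ 1 (mod 2).
  s_4 = 0 + 0 + 1 + 1 + 0 + 0 + 1 + 1 = 4 ≡ 0 (mod 2).
s = (1, 1, 1, 0)^T — this equals column 14 of H (binary 1110), so error is at position 14.
Correct: flip bit 14 of r = 010111100000111 to get c = 010111100000101.


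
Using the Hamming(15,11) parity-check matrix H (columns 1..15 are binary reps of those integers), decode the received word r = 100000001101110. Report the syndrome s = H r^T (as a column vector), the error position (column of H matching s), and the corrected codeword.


s = (1, 1, 0, 1)^T, error position = 13, corrected codeword c = 100000001101010

Compute s = H r^T mod 2 one row at a time:
  s_1 = 0 + 1 + 1 + 0 + 1 + 1 + 1 + 0 = 5 ≡ 1 (mod 2).
  s_2 = 0 + 0 + 0 + 0 + 1 + 1 + 1 + 0 = 3 ≡ 1 (mod 2).
  s_3 = 0 + 0 + 0 + 0 + 1 + 0 + 1 + 0 = 2 ≡ 0 (mod 2).
  s_4 = 1 + 0 + 0 + 0 + 1 + 0 + 1 + 0 = 3 ≡ 1 (mod 2).
s = (1, 1, 0, 1)^T — this equals column 13 of H (binary 1101), so error is at position 13.
Correct: flip bit 13 of r = 100000001101110 to get c = 100000001101010.


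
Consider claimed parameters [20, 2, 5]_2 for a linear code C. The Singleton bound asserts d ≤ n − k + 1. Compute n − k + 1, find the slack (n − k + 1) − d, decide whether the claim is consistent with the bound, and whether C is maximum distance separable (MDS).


Singleton RHS = n − k + 1 = 19, slack = 14, bound satisfied, not MDS.

Singleton bound: d ≤ n − k + 1.
Here n = 20, k = 2, so n − k + 1 = 19.
Given d = 5, check d ≤ 19: YES.
Slack = (n − k + 1) − d = 14.
The code is NOT MDS (slack = 14 > 0).
Description: the claimed parameters are [20, 2, 5]_2; such a code would be non-MDS.


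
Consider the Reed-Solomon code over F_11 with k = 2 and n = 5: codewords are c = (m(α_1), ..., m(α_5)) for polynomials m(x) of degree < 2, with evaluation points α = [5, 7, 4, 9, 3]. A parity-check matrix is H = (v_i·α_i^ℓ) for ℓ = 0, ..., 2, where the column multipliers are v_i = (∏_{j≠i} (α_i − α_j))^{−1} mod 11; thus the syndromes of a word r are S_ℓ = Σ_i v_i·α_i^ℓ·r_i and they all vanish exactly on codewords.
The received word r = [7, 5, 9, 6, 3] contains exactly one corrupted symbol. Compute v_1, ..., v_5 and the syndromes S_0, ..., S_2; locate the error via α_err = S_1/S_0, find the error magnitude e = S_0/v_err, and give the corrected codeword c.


S = (5, 3, 4), error at position 1, error magnitude e = 3, c = [4, 5, 9, 6, 3].

Step 1: column multipliers v_i = (∏_{j≠i}(α_i − α_j))^{−1} mod 11.
  i = 1 (α = 5): (5−7)(5−4)(5−9)(5−3) = (−2)·1·(−4)·2 = 16 ≡ 5, so v_1 = 5^{−1} = 9 (mod 11).
  i = 2 (α = 7): (7−5)(7−4)(7−9)(7−3) = 2·3·(−2)·4 = −48 ≡ 7, so v_2 = 7^{−1} = 8 (mod 11).
  i = 3 (α = 4): (4−5)(4−7)(4−9)(4−3) = (−1)·(−3)·(−5)·1 = −15 ≡ 7, so v_3 = 7^{−1} = 8 (mod 11).
  i = 4 (α = 9): (9−5)(9−7)(9−4)(9−3) = 4·2·5·6 = 240 ≡ 9, so v_4 = 9^{−1} = 5 (mod 11).
  i = 5 (α = 3): (3−5)(3−7)(3−4)(3−9) = (−2)·(−4)·(−1)·(−6) = 48 ≡ 4, so v_5 = 4^{−1} = 3 (mod 11).
  v = [9, 8, 8, 5, 3].
Step 2: syndromes of r = [7, 5, 9, 6, 3] (all sums mod 11).
  S_0 = Σ v_i r_i = 9·7 + 8·5 + 8·9 + 5·6 + 3·3 = 214 ≡ 5.
  S_1 = Σ v_i α_i r_i = 9·5·7 + 8·7·5 + 8·4·9 + 5·9·6 + 3·3·3 = 1180 ≡ 3.
  α_i^2 mod 11 = [3, 5, 5, 4, 9].
  S_2 = Σ v_i α_i^2 r_i = 9·3·7 + 8·5·5 + 8·5·9 + 5·4·6 + 3·9·3 = 950 ≡ 4.
  S = (5, 3, 4) ≠ 0, so r is not a codeword (an error is present).
Step 3: locate the error. For a single error e at position i, S_ℓ = v_i·e·α_i^ℓ, so α_err = S_1/S_0.
  S_0^{−1} = 5^{−1} = 9 (mod 11), so α_err = 3·9 = 27 ≡ 5 = α_1. Error position i = 1.
  Consistency check: S_2/S_1 = 4·4 = 16 ≡ 5 = α_err ✓ (single-error assumption holds).
Step 4: error magnitude e = S_0/v_1 = S_0·∏_{j≠1}(α_1 − α_j) = 5·5 = 25 ≡ 3 (mod 11).
Step 5: correct position 1: c_1 = r_1 − e = 7 − 3 ≡ 4 (mod 11). Hence c = [4, 5, 9, 6, 3].
  Check: interpolating c through the α_i gives m(x) = 7 + 6·x (degree < 2) with m(α_i) = c_i for every i, so c is indeed a codeword.


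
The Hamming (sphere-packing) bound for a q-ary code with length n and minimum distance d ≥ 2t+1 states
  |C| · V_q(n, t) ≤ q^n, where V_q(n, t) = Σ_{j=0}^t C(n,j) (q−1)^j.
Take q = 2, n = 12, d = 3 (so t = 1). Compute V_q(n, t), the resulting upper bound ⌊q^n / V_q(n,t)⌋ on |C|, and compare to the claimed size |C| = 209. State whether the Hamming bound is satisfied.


V_q(n, t) = 13, q^n = 4096, Hamming bound = 315, |C| = 209 ≤ bound (satisfied).

Step 1: Compute V_q(n, t) = Σ_{j=0}^1 C(n, j) (q−1)^j.
  j = 0: C(12,0)·(1)^0 = 1·1 = 1.
  j = 1: C(12,1)·(1)^1 = 12·1 = 12.
  V_q(n, t) = 1 + 12 = 13.
Step 2: q^n = 2^12 = 4096.
Step 3: Hamming bound ⌊q^n / V_q(n,t)⌋ = ⌊4096/13⌋ = 315.
Step 4: Compare |C| = 209 to 315: satisfied.
The claimed |C| lies below the Hamming bound.


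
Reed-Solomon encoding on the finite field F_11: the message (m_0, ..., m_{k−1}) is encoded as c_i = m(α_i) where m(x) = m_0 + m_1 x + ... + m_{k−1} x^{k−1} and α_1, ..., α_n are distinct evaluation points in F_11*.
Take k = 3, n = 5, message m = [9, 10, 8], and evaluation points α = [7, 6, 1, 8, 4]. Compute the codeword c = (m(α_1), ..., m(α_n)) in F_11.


c = [9, 5, 5, 7, 1]

Message polynomial: m(x) = 9 + 10·x + 8·x^2 (mod 11).
For each evaluation point α_i, compute m(α_i) mod 11:
  α_1 = 7: Horner steps 8 → 0 → 9, so m(7) = 9.
  α_2 = 6: Horner steps 8 → 3 → 5, so m(6) = 5.
  α_3 = 1: Horner steps 8 → 7 → 5, so m(1) = 5.
  α_4 = 8: Horner steps 8 → 8 → 7, so m(8) = 7.
  α_5 = 4: Horner steps 8 → 9 → 1, so m(4) = 1.
Codeword c = [9, 5, 5, 7, 1] ∈ F_11^5.


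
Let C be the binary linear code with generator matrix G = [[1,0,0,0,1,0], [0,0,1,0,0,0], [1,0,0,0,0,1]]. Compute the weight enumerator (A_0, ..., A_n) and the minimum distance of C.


Weight distribution: A_0 = 1, A_1 = 1, A_2 = 3, A_3 = 3. Minimum distance d = 1.

Enumerate all 2^3 = 8 messages m ∈ F_2^3.
For each, compute codeword c = mG in F_2^6, then tally its weight.
  m = 000 → c = 000000, weight = 0.
  m = 100 → c = 100010, weight = 2.
  m = 010 → c = 001000, weight = 1.
  m = 110 → c = 101010, weight = 3.
  m = 001 → c = 100001, weight = 2.
  m = 101 → c = 000011, weight = 2.
  m = 011 → c = 101001, weight = 3.
  m = 111 → c = 001011, weight = 3.
Tally weights:
  weight 0: 1 codewords.
  weight 1: 1 codewords.
  weight 2: 3 codewords.
  weight 3: 3 codewords.
Minimum distance d = smallest w > 0 with A_w > 0 = 1.
Sanity: Σ A_w = 8 = 2^3 = 8 ✓.


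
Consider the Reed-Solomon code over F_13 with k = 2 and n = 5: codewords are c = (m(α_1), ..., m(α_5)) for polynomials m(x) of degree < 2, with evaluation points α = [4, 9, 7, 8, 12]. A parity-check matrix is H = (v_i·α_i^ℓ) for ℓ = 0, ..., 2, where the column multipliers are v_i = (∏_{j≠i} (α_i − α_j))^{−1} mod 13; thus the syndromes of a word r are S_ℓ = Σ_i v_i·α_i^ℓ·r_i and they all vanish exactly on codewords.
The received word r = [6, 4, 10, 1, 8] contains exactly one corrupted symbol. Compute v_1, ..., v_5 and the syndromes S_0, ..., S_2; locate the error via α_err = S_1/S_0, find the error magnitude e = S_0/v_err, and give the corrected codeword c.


S = (11, 10, 2), error at position 4, error magnitude e = 7, c = [6, 4, 10, 7, 8].

Step 1: column multipliers v_i = (∏_{j≠i}(α_i − α_j))^{−1} mod 13.
  i = 1 (α = 4): (4−9)(4−7)(4−8)(4−12) = (−5)·(−3)·(−4)·(−8) = 480 ≡ 12, so v_1 = 12^{−1} = 12 (mod 13).
  i = 2 (α = 9): (9−4)(9−7)(9−8)(9−12) = 5·2·1·(−3) = −30 ≡ 9, so v_2 = 9^{−1} = 3 (mod 13).
  i = 3 (α = 7): (7−4)(7−9)(7−8)(7−12) = 3·(−2)·(−1)·(−5) = −30 ≡ 9, so v_3 = 9^{−1} = 3 (mod 13).
  i = 4 (α = 8): (8−4)(8−9)(8−7)(8−12) = 4·(−1)·1·(−4) = 16 ≡ 3, so v_4 = 3^{−1} = 9 (mod 13).
  i = 5 (α = 12): (12−4)(12−9)(12−7)(12−8) = 8·3·5·4 = 480 ≡ 12, so v_5 = 12^{−1} = 12 (mod 13).
  v = [12, 3, 3, 9, 12].
Step 2: syndromes of r = [6, 4, 10, 1, 8] (all sums mod 13).
  S_0 = Σ v_i r_i = 12·6 + 3·4 + 3·10 + 9·1 + 12·8 = 219 ≡ 11.
  S_1 = Σ v_i α_i r_i = 12·4·6 + 3·9·4 + 3·7·10 + 9·8·1 + 12·12·8 = 1830 ≡ 10.
  α_i^2 mod 13 = [3, 3, 10, 12, 1].
  S_2 = Σ v_i α_i^2 r_i = 12·3·6 + 3·3·4 + 3·10·10 + 9·12·1 + 12·1·8 = 756 ≡ 2.
  S = (11, 10, 2) ≠ 0, so r is not a codeword (an error is present).
Step 3: locate the error. For a single error e at position i, S_ℓ = v_i·e·α_i^ℓ, so α_err = S_1/S_0.
  S_0^{−1} = 11^{−1} = 6 (mod 13), so α_err = 10·6 = 60 ≡ 8 = α_4. Error position i = 4.
  Consistency check: S_2/S_1 = 2·4 = 8 ≡ 8 = α_err ✓ (single-error assumption holds).
Step 4: error magnitude e = S_0/v_4 = S_0·∏_{j≠4}(α_4 − α_j) = 11·3 = 33 ≡ 7 (mod 13).
Step 5: correct position 4: c_4 = r_4 − e = 1 − 7 ≡ 7 (mod 13). Hence c = [6, 4, 10, 7, 8].
  Check: interpolating c through the α_i gives m(x) = 5 + 10·x (degree < 2) with m(α_i) = c_i for every i, so c is indeed a codeword.


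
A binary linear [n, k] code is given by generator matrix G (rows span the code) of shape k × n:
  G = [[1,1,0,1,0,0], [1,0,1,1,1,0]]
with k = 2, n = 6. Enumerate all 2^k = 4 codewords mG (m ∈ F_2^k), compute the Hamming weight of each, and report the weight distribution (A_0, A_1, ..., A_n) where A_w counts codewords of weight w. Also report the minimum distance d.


Weight distribution: A_0 = 1, A_3 = 2, A_4 = 1. Minimum distance d = 3.

Enumerate all 2^2 = 4 messages m ∈ F_2^2.
For each, compute codeword c = mG in F_2^6, then tally its weight.
  m = 00 → c = 000000, weight = 0.
  m = 10 → c = 110100, weight = 3.
  m = 01 → c = 101110, weight = 4.
  m = 11 → c = 011010, weight = 3.
Tally weights:
  weight 0: 1 codewords.
  weight 3: 2 codewords.
  weight 4: 1 codewords.
Minimum distance d = smallest w > 0 with A_w > 0 = 3.
Sanity: Σ A_w = 4 = 2^2 = 4 ✓.


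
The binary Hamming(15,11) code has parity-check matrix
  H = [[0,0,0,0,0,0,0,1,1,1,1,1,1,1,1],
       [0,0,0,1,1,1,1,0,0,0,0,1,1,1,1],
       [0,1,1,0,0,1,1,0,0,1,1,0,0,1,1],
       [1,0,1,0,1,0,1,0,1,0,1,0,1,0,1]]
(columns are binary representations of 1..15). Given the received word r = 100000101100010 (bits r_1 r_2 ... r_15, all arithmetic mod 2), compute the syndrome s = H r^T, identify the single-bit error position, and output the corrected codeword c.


s = (1, 0, 1, 1)^T, error position = 11, corrected codeword c = 100000101110010

Compute s = H r^T mod 2 one row at a time:
  s_1 = 0 + 1 + 1 + 0 + 0 + 0 + 1 + 0 = 3 ≡ 1 (mod 2).
  s_2 = 0 + 0 + 0 + 1 + 0 + 0 + 1 + 0 = 2 ≡ 0 (mod 2).
  s_3 = 0 + 0 + 0 + 1 + 1 + 0 + 1 + 0 = 3 ≡ 1 (mod 2).
  s_4 = 1 + 0 + 0 + 1 + 1 + 0 + 0 + 0 = 3 ≡ 1 (mod 2).
s = (1, 0, 1, 1)^T — this equals column 11 of H (binary 1011), so error is at position 11.
Correct: flip bit 11 of r = 100000101100010 to get c = 100000101110010.


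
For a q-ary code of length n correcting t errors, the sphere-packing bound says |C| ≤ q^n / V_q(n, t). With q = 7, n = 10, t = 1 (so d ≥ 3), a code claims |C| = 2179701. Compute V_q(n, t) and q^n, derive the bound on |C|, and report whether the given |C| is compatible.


V_q(n, t) = 61, q^n = 282475249, Hamming bound = 4630741, |C| = 2179701 ≤ bound (satisfied).

Step 1: Compute V_q(n, t) = Σ_{j=0}^1 C(n, j) (q−1)^j.
  j = 0: C(10,0)·(6)^0 = 1·1 = 1.
  j = 1: C(10,1)·(6)^1 = 10·6 = 60.
  V_q(n, t) = 1 + 60 = 61.
Step 2: q^n = 7^10 = 282475249.
Step 3: Hamming bound ⌊q^n / V_q(n,t)⌋ = ⌊282475249/61⌋ = 4630741.
Step 4: Compare |C| = 2179701 to 4630741: satisfied.
The claimed |C| lies below the Hamming bound.


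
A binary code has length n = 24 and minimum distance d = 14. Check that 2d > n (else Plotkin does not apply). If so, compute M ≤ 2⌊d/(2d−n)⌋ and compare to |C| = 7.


Plotkin bound M ≤ 6; given |C| = 7 > bound (violated).

Check applicability: 2d = 28, n = 24.
2d − n = 4 > 0, so Plotkin applies.
Compute d/(2d−n) = 14/4 ≈ 3.5000.
⌊d/(2d−n)⌋ = 3.
Plotkin bound: M ≤ 2·3 = 6.
Given |C| = 7, check: VIOLATED.
This |C| is above the Plotkin bound, so no binary code with n = 24, d = 14 and 7 codewords exists.


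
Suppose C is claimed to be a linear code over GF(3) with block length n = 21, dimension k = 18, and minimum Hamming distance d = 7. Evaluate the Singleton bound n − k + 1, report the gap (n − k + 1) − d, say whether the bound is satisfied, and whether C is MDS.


Singleton RHS = n − k + 1 = 4, slack = -3, bound violated (no such code; not MDS).

Singleton bound: d ≤ n − k + 1.
Here n = 21, k = 18, so n − k + 1 = 4.
Given d = 7, check d ≤ 4: NO.
Slack = (n − k + 1) − d = -3.
The slack is negative: d = 7 exceeds n − k + 1 = 4 by 3, so the Singleton bound is violated and no linear [21, 18, 7]_3 code can exist. In particular it is not MDS (MDS requires d = n − k + 1 exactly).
Description: the claimed parameters are [21, 18, 7]_3; such a code would be impossible (violates the Singleton bound).


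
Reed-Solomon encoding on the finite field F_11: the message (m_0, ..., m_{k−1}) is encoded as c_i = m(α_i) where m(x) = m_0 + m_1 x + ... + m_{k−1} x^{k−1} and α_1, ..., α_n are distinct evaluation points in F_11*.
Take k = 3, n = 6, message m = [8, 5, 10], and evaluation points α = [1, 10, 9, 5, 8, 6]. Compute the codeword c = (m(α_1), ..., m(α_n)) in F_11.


c = [1, 2, 5, 8, 6, 2]

Message polynomial: m(x) = 8 + 5·x + 10·x^2 (mod 11).
For each evaluation point α_i, compute m(α_i) mod 11:
  α_1 = 1: Horner steps 10 → 4 → 1, so m(1) = 1.
  α_2 = 10: Horner steps 10 → 6 → 2, so m(10) = 2.
  α_3 = 9: Horner steps 10 → 7 → 5, so m(9) = 5.
  α_4 = 5: Horner steps 10 → 0 → 8, so m(5) = 8.
  α_5 = 8: Horner steps 10 → 8 → 6, so m(8) = 6.
  α_6 = 6: Horner steps 10 → 10 → 2, so m(6) = 2.
Codeword c = [1, 2, 5, 8, 6, 2] ∈ F_11^6.


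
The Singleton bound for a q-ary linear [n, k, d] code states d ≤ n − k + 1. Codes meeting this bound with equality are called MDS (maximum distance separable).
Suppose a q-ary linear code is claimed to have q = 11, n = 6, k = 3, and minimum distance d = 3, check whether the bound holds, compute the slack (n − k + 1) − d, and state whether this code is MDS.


Singleton RHS = n − k + 1 = 4, slack = 1, bound satisfied, not MDS.

Singleton bound: d ≤ n − k + 1.
Here n = 6, k = 3, so n − k + 1 = 4.
Given d = 3, check d ≤ 4: YES.
Slack = (n − k + 1) − d = 1.
The code is NOT MDS (slack = 1 > 0).
Description: the claimed parameters are [6, 3, 3]_11; such a code would be non-MDS.


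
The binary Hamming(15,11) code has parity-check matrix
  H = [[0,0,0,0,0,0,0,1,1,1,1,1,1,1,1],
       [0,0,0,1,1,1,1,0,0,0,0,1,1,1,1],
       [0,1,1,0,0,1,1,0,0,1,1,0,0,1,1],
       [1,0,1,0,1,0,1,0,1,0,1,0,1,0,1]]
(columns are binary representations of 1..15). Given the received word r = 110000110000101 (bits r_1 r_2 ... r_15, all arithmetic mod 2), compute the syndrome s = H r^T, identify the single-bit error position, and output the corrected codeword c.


s = (1, 1, 1, 0)^T, error position = 14, corrected codeword c = 110000110000111

Compute s = H r^T mod 2 one row at a time:
  s_1 = 1 + 0 + 0 + 0 + 0 + 1 + 0 + 1 = 3 ≡ 1 (mod 2).
  s_2 = 0 + 0 + 0 + 1 + 0 + 1 + 0 + 1 = 3 ≡ 1 (mod 2).
  s_3 = 1 + 0 + 0 + 1 + 0 + 0 + 0 + 1 = 3 ≡ 1 (mod 2).
  s_4 = 1 + 0 + 0 + 1 + 0 + 0 + 1 + 1 = 4 ≡ 0 (mod 2).
s = (1, 1, 1, 0)^T — this equals column 14 of H (binary 1110), so error is at position 14.
Correct: flip bit 14 of r = 110000110000101 to get c = 110000110000111.


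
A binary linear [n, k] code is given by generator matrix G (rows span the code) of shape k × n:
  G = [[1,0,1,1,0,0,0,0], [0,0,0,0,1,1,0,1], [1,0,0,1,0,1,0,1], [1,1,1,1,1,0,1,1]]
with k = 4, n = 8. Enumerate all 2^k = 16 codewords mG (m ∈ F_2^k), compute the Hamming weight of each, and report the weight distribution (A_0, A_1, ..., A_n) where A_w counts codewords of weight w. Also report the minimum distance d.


Weight distribution: A_0 = 1, A_2 = 1, A_3 = 5, A_4 = 3, A_5 = 2, A_6 = 3, A_7 = 1. Minimum distance d = 2.

Enumerate all 2^4 = 16 messages m ∈ F_2^4.
For each, compute codeword c = mG in F_2^8, then tally its weight.
  m = 0000 → c = 00000000, weight = 0.
  m = 1000 → c = 10110000, weight = 3.
  m = 0100 → c = 00001101, weight = 3.
  m = 1100 → c = 10111101, weight = 6.
  m = 0010 → c = 10010101, weight = 4.
  m = 1010 → c = 00100101, weight = 3.
  m = 0110 → c = 10011000, weight = 3.
  m = 1110 → c = 00101000, weight = 2.
  m = 0001 → c = 11111011, weight = 7.
  m = 1001 → c = 01001011, weight = 4.
  m = 0101 → c = 11110110, weight = 6.
  m = 1101 → c = 01000110, weight = 3.
  m = 0011 → c = 01101110, weight = 5.
  m = 1011 → c = 11011110, weight = 6.
  m = 0111 → c = 01100011, weight = 4.
  m = 1111 → c = 11010011, weight = 5.
Tally weights:
  weight 0: 1 codewords.
  weight 2: 1 codewords.
  weight 3: 5 codewords.
  weight 4: 3 codewords.
  weight 5: 2 codewords.
  weight 6: 3 codewords.
  weight 7: 1 codewords.
Minimum distance d = smallest w > 0 with A_w > 0 = 2.
Sanity: Σ A_w = 16 = 2^4 = 16 ✓.


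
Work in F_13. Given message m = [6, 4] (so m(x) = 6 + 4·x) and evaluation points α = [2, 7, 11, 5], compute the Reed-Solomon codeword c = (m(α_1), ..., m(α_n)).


c = [1, 8, 11, 0]

Message polynomial: m(x) = 6 + 4·x (mod 13).
For each evaluation point α_i, compute m(α_i) mod 13:
  α_1 = 2: Horner steps 4 → 1, so m(2) = 1.
  α_2 = 7: Horner steps 4 → 8, so m(7) = 8.
  α_3 = 11: Horner steps 4 → 11, so m(11) = 11.
  α_4 = 5: Horner steps 4 → 0, so m(5) = 0.
Codeword c = [1, 8, 11, 0] ∈ F_13^4.


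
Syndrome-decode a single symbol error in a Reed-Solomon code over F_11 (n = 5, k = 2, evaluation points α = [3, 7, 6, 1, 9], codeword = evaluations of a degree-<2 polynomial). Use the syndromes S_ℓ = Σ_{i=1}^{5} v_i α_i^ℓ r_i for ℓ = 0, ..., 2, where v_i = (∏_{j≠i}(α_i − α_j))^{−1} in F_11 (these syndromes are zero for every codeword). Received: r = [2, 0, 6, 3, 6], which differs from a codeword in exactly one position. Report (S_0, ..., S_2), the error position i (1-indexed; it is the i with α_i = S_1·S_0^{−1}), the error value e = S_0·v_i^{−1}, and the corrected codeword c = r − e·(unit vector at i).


S = (9, 4, 3), error at position 5, error magnitude e = 7, c = [2, 0, 6, 3, 10].

Step 1: column multipliers v_i = (∏_{j≠i}(α_i − α_j))^{−1} mod 11.
  i = 1 (α = 3): (3−7)(3−6)(3−1)(3−9) = (−4)·(−3)·2·(−6) = −144 ≡ 10, so v_1 = 10^{−1} = 10 (mod 11).
  i = 2 (α = 7): (7−3)(7−6)(7−1)(7−9) = 4·1·6·(−2) = −48 ≡ 7, so v_2 = 7^{−1} = 8 (mod 11).
  i = 3 (α = 6): (6−3)(6−7)(6−1)(6−9) = 3·(−1)·5·(−3) = 45 ≡ 1, so v_3 = 1^{−1} = 1 (mod 11).
  i = 4 (α = 1): (1−3)(1−7)(1−6)(1−9) = (−2)·(−6)·(−5)·(−8) = 480 ≡ 7, so v_4 = 7^{−1} = 8 (mod 11).
  i = 5 (α = 9): (9−3)(9−7)(9−6)(9−1) = 6·2·3·8 = 288 ≡ 2, so v_5 = 2^{−1} = 6 (mod 11).
  v = [10, 8, 1, 8, 6].
Step 2: syndromes of r = [2, 0, 6, 3, 6] (all sums mod 11).
  S_0 = Σ v_i r_i = 10·2 + 8·0 + 1·6 + 8·3 + 6·6 = 86 ≡ 9.
  S_1 = Σ v_i α_i r_i = 10·3·2 + 8·7·0 + 1·6·6 + 8·1·3 + 6·9·6 = 444 ≡ 4.
  α_i^2 mod 11 = [9, 5, 3, 1, 4].
  S_2 = Σ v_i α_i^2 r_i = 10·9·2 + 8·5·0 + 1·3·6 + 8·1·3 + 6·4·6 = 366 ≡ 3.
  S = (9, 4, 3) ≠ 0, so r is not a codeword (an error is present).
Step 3: locate the error. For a single error e at position i, S_ℓ = v_i·e·α_i^ℓ, so α_err = S_1/S_0.
  S_0^{−1} = 9^{−1} = 5 (mod 11), so α_err = 4·5 = 20 ≡ 9 = α_5. Error position i = 5.
  Consistency check: S_2/S_1 = 3·3 = 9 ≡ 9 = α_err ✓ (single-error assumption holds).
Step 4: error magnitude e = S_0/v_5 = S_0·∏_{j≠5}(α_5 − α_j) = 9·2 = 18 ≡ 7 (mod 11).
Step 5: correct position 5: c_5 = r_5 − e = 6 − 7 ≡ 10 (mod 11). Hence c = [2, 0, 6, 3, 10].
  Check: interpolating c through the α_i gives m(x) = 9 + 5·x (degree < 2) with m(α_i) = c_i for every i, so c is indeed a codeword.


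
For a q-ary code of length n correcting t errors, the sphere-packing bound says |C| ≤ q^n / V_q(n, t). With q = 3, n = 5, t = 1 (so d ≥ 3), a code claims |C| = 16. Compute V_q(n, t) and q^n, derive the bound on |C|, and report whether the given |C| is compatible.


V_q(n, t) = 11, q^n = 243, Hamming bound = 22, |C| = 16 ≤ bound (satisfied).

Step 1: Compute V_q(n, t) = Σ_{j=0}^1 C(n, j) (q−1)^j.
  j = 0: C(5,0)·(2)^0 = 1·1 = 1.
  j = 1: C(5,1)·(2)^1 = 5·2 = 10.
  V_q(n, t) = 1 + 10 = 11.
Step 2: q^n = 3^5 = 243.
Step 3: Hamming bound ⌊q^n / V_q(n,t)⌋ = ⌊243/11⌋ = 22.
Step 4: Compare |C| = 16 to 22: satisfied.
The claimed |C| lies below the Hamming bound.


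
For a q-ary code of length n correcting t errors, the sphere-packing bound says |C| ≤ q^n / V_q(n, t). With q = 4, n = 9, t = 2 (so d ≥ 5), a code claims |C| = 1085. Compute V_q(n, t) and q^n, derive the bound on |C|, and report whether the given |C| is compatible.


V_q(n, t) = 352, q^n = 262144, Hamming bound = 744, |C| = 1085 > bound (violated).

Step 1: Compute V_q(n, t) = Σ_{j=0}^2 C(n, j) (q−1)^j.
  j = 0: C(9,0)·(3)^0 = 1·1 = 1.
  j = 1: C(9,1)·(3)^1 = 9·3 = 27.
  j = 2: C(9,2)·(3)^2 = 36·9 = 324.
  V_q(n, t) = 1 + 27 + 324 = 352.
Step 2: q^n = 4^9 = 262144.
Step 3: Hamming bound ⌊q^n / V_q(n,t)⌋ = ⌊262144/352⌋ = 744.
Step 4: Compare |C| = 1085 to 744: violated.
The claimed |C| lies above the Hamming bound, so no 4-ary code of length 9 with d ≥ 5 can have 1085 codewords.


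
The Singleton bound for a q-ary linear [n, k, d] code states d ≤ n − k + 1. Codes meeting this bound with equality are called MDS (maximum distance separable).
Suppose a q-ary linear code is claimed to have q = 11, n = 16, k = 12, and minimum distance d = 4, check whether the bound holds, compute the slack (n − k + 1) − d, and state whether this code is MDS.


Singleton RHS = n − k + 1 = 5, slack = 1, bound satisfied, not MDS.

Singleton bound: d ≤ n − k + 1.
Here n = 16, k = 12, so n − k + 1 = 5.
Given d = 4, check d ≤ 5: YES.
Slack = (n − k + 1) − d = 1.
The code is NOT MDS (slack = 1 > 0).
Description: the claimed parameters are [16, 12, 4]_11; such a code would be non-MDS.


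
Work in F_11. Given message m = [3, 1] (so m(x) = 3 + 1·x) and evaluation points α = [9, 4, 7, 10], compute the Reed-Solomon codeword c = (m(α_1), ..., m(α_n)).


c = [1, 7, 10, 2]

Message polynomial: m(x) = 3 + 1·x (mod 11).
For each evaluation point α_i, compute m(α_i) mod 11:
  α_1 = 9: Horner steps 1 → 1, so m(9) = 1.
  α_2 = 4: Horner steps 1 → 7, so m(4) = 7.
  α_3 = 7: Horner steps 1 → 10, so m(7) = 10.
  α_4 = 10: Horner steps 1 → 2, so m(10) = 2.
Codeword c = [1, 7, 10, 2] ∈ F_11^4.


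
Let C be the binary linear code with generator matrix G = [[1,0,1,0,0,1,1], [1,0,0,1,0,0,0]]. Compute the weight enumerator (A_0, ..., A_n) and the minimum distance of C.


Weight distribution: A_0 = 1, A_2 = 1, A_4 = 2. Minimum distance d = 2.

Enumerate all 2^2 = 4 messages m ∈ F_2^2.
For each, compute codeword c = mG in F_2^7, then tally its weight.
  m = 00 → c = 0000000, weight = 0.
  m = 10 → c = 1010011, weight = 4.
  m = 01 → c = 1001000, weight = 2.
  m = 11 → c = 0011011, weight = 4.
Tally weights:
  weight 0: 1 codewords.
  weight 2: 1 codewords.
  weight 4: 2 codewords.
Minimum distance d = smallest w > 0 with A_w > 0 = 2.
Sanity: Σ A_w = 4 = 2^2 = 4 ✓.


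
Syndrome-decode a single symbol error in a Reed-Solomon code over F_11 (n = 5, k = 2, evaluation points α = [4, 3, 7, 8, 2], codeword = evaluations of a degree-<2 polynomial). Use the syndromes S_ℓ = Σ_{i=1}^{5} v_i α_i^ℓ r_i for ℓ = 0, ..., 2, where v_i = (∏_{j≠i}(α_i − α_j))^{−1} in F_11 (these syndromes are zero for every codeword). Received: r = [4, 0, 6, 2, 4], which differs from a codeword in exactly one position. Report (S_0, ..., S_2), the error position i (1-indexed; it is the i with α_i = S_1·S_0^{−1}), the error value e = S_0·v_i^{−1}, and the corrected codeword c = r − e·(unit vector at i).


S = (4, 5, 9), error at position 1, error magnitude e = 8, c = [7, 0, 6, 2, 4].

Step 1: column multipliers v_i = (∏_{j≠i}(α_i − α_j))^{−1} mod 11.
  i = 1 (α = 4): (4−3)(4−7)(4−8)(4−2) = 1·(−3)·(−4)·2 = 24 ≡ 2, so v_1 = 2^{−1} = 6 (mod 11).
  i = 2 (α = 3): (3−4)(3−7)(3−8)(3−2) = (−1)·(−4)·(−5)·1 = −20 ≡ 2, so v_2 = 2^{−1} = 6 (mod 11).
  i = 3 (α = 7): (7−4)(7−3)(7−8)(7−2) = 3·4·(−1)·5 = −60 ≡ 6, so v_3 = 6^{−1} = 2 (mod 11).
  i = 4 (α = 8): (8−4)(8−3)(8−7)(8−2) = 4·5·1·6 = 120 ≡ 10, so v_4 = 10^{−1} = 10 (mod 11).
  i = 5 (α = 2): (2−4)(2−3)(2−7)(2−8) = (−2)·(−1)·(−5)·(−6) = 60 ≡ 5, so v_5 = 5^{−1} = 9 (mod 11).
  v = [6, 6, 2, 10, 9].
Step 2: syndromes of r = [4, 0, 6, 2, 4] (all sums mod 11).
  S_0 = Σ v_i r_i = 6·4 + 6·0 + 2·6 + 10·2 + 9·4 = 92 ≡ 4.
  S_1 = Σ v_i α_i r_i = 6·4·4 + 6·3·0 + 2·7·6 + 10·8·2 + 9·2·4 = 412 ≡ 5.
  α_i^2 mod 11 = [5, 9, 5, 9, 4].
  S_2 = Σ v_i α_i^2 r_i = 6·5·4 + 6·9·0 + 2·5·6 + 10·9·2 + 9·4·4 = 504 ≡ 9.
  S = (4, 5, 9) ≠ 0, so r is not a codeword (an error is present).
Step 3: locate the error. For a single error e at position i, S_ℓ = v_i·e·α_i^ℓ, so α_err = S_1/S_0.
  S_0^{−1} = 4^{−1} = 3 (mod 11), so α_err = 5·3 = 15 ≡ 4 = α_1. Error position i = 1.
  Consistency check: S_2/S_1 = 9·9 = 81 ≡ 4 = α_err ✓ (single-error assumption holds).
Step 4: error magnitude e = S_0/v_1 = S_0·∏_{j≠1}(α_1 − α_j) = 4·2 = 8 ≡ 8 (mod 11).
Step 5: correct position 1: c_1 = r_1 − e = 4 − 8 ≡ 7 (mod 11). Hence c = [7, 0, 6, 2, 4].
  Check: interpolating c through the α_i gives m(x) = 1 + 7·x (degree < 2) with m(α_i) = c_i for every i, so c is indeed a codeword.


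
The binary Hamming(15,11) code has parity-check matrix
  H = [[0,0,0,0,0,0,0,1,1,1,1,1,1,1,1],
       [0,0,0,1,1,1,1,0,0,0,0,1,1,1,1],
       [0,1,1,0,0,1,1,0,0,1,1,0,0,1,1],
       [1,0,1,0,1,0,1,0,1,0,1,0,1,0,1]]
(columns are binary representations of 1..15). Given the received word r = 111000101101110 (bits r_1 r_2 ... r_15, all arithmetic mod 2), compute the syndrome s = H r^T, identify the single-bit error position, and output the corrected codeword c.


s = (1, 0, 1, 1)^T, error position = 11, corrected codeword c = 111000101111110

Compute s = H r^T mod 2 one row at a time:
  s_1 = 0 + 1 + 1 + 0 + 1 + 1 + 1 + 0 = 5 ≡ 1 (mod 2).
  s_2 = 0 + 0 + 0 + 1 + 1 + 1 + 1 + 0 = 4 ≡ 0 (mod 2).
  s_3 = 1 + 1 + 0 + 1 + 1 + 0 + 1 + 0 = 5 ≡ 1 (mod 2).
  s_4 = 1 + 1 + 0 + 1 + 1 + 0 + 1 + 0 = 5 ≡ 1 (mod 2).
s = (1, 0, 1, 1)^T — this equals column 11 of H (binary 1011), so error is at position 11.
Correct: flip bit 11 of r = 111000101101110 to get c = 111000101111110.


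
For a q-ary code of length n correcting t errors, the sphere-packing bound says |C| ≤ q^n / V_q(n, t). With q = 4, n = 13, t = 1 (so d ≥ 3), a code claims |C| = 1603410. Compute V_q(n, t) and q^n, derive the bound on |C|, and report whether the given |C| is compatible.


V_q(n, t) = 40, q^n = 67108864, Hamming bound = 1677721, |C| = 1603410 ≤ bound (satisfied).

Step 1: Compute V_q(n, t) = Σ_{j=0}^1 C(n, j) (q−1)^j.
  j = 0: C(13,0)·(3)^0 = 1·1 = 1.
  j = 1: C(13,1)·(3)^1 = 13·3 = 39.
  V_q(n, t) = 1 + 39 = 40.
Step 2: q^n = 4^13 = 67108864.
Step 3: Hamming bound ⌊q^n / V_q(n,t)⌋ = ⌊67108864/40⌋ = 1677721.
Step 4: Compare |C| = 1603410 to 1677721: satisfied.
The claimed |C| lies below the Hamming bound.


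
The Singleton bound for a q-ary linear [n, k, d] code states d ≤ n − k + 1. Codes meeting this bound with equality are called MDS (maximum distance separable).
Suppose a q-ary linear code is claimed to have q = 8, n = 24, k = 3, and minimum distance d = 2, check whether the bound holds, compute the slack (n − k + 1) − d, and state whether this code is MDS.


Singleton RHS = n − k + 1 = 22, slack = 20, bound satisfied, not MDS.

Singleton bound: d ≤ n − k + 1.
Here n = 24, k = 3, so n − k + 1 = 22.
Given d = 2, check d ≤ 22: YES.
Slack = (n − k + 1) − d = 20.
The code is NOT MDS (slack = 20 > 0).
Description: the claimed parameters are [24, 3, 2]_8; such a code would be non-MDS.


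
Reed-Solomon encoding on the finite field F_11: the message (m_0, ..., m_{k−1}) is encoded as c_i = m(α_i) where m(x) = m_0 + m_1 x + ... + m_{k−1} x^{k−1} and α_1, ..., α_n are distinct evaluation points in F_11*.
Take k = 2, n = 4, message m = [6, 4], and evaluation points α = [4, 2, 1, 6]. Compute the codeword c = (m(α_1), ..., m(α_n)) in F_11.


c = [0, 3, 10, 8]

Message polynomial: m(x) = 6 + 4·x (mod 11).
For each evaluation point α_i, compute m(α_i) mod 11:
  α_1 = 4: Horner steps 4 → 0, so m(4) = 0.
  α_2 = 2: Horner steps 4 → 3, so m(2) = 3.
  α_3 = 1: Horner steps 4 → 10, so m(1) = 10.
  α_4 = 6: Horner steps 4 → 8, so m(6) = 8.
Codeword c = [0, 3, 10, 8] ∈ F_11^4.


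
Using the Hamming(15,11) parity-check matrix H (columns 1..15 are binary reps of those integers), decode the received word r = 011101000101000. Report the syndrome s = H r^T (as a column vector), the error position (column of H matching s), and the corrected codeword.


s = (0, 1, 0, 1)^T, error position = 5, corrected codeword c = 011111000101000

Compute s = H r^T mod 2 one row at a time:
  s_1 = 0 + 0 + 1 + 0 + 1 + 0 + 0 + 0 = 2 ≡ 0 (mod 2).
  s_2 = 1 + 0 + 1 + 0 + 1 + 0 + 0 + 0 = 3 ≡ 1 (mod 2).
  s_3 = 1 + 1 + 1 + 0 + 1 + 0 + 0 + 0 = 4 ≡ 0 (mod 2).
  s_4 = 0 + 1 + 0 + 0 + 0 + 0 + 0 + 0 = 1 ≡ 1 (mod 2).
s = (0, 1, 0, 1)^T — this equals column 5 of H (binary 0101), so error is at position 5.
Correct: flip bit 5 of r = 011101000101000 to get c = 011111000101000.


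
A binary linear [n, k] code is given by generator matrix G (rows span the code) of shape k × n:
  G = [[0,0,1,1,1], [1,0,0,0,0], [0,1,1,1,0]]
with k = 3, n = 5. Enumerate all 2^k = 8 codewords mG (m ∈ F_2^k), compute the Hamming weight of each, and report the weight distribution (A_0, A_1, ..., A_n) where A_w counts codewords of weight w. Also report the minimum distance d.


Weight distribution: A_0 = 1, A_1 = 1, A_2 = 1, A_3 = 3, A_4 = 2. Minimum distance d = 1.

Enumerate all 2^3 = 8 messages m ∈ F_2^3.
For each, compute codeword c = mG in F_2^5, then tally its weight.
  m = 000 → c = 00000, weight = 0.
  m = 100 → c = 00111, weight = 3.
  m = 010 → c = 10000, weight = 1.
  m = 110 → c = 10111, weight = 4.
  m = 001 → c = 01110, weight = 3.
  m = 101 → c = 01001, weight = 2.
  m = 011 → c = 11110, weight = 4.
  m = 111 → c = 11001, weight = 3.
Tally weights:
  weight 0: 1 codewords.
  weight 1: 1 codewords.
  weight 2: 1 codewords.
  weight 3: 3 codewords.
  weight 4: 2 codewords.
Minimum distance d = smallest w > 0 with A_w > 0 = 1.
Sanity: Σ A_w = 8 = 2^3 = 8 ✓.


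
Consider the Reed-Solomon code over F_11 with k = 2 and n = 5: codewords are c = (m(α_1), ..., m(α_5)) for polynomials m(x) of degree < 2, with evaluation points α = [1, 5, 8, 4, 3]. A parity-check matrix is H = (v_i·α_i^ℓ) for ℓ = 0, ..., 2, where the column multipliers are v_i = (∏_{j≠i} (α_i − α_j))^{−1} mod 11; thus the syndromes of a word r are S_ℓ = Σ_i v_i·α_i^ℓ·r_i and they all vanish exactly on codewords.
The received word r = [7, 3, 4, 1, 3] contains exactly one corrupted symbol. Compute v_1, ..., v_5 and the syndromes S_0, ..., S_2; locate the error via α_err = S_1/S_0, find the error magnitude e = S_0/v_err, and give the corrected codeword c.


S = (9, 1, 5), error at position 2, error magnitude e = 4, c = [7, 10, 4, 1, 3].

Step 1: column multipliers v_i = (∏_{j≠i}(α_i − α_j))^{−1} mod 11.
  i = 1 (α = 1): (1−5)(1−8)(1−4)(1−3) = (−4)·(−7)·(−3)·(−2) = 168 ≡ 3, so v_1 = 3^{−1} = 4 (mod 11).
  i = 2 (α = 5): (5−1)(5−8)(5−4)(5−3) = 4·(−3)·1·2 = −24 ≡ 9, so v_2 = 9^{−1} = 5 (mod 11).
  i = 3 (α = 8): (8−1)(8−5)(8−4)(8−3) = 7·3·4·5 = 420 ≡ 2, so v_3 = 2^{−1} = 6 (mod 11).
  i = 4 (α = 4): (4−1)(4−5)(4−8)(4−3) = 3·(−1)·(−4)·1 = 12 ≡ 1, so v_4 = 1^{−1} = 1 (mod 11).
  i = 5 (α = 3): (3−1)(3−5)(3−8)(3−4) = 2·(−2)·(−5)·(−1) = −20 ≡ 2, so v_5 = 2^{−1} = 6 (mod 11).
  v = [4, 5, 6, 1, 6].
Step 2: syndromes of r = [7, 3, 4, 1, 3] (all sums mod 11).
  S_0 = Σ v_i r_i = 4·7 + 5·3 + 6·4 + 1·1 + 6·3 = 86 ≡ 9.
  S_1 = Σ v_i α_i r_i = 4·1·7 + 5·5·3 + 6·8·4 + 1·4·1 + 6·3·3 = 353 ≡ 1.
  α_i^2 mod 11 = [1, 3, 9, 5, 9].
  S_2 = Σ v_i α_i^2 r_i = 4·1·7 + 5·3·3 + 6·9·4 + 1·5·1 + 6·9·3 = 456 ≡ 5.
  S = (9, 1, 5) ≠ 0, so r is not a codeword (an error is present).
Step 3: locate the error. For a single error e at position i, S_ℓ = v_i·e·α_i^ℓ, so α_err = S_1/S_0.
  S_0^{−1} = 9^{−1} = 5 (mod 11), so α_err = 1·5 = 5 ≡ 5 = α_2. Error position i = 2.
  Consistency check: S_2/S_1 = 5·1 = 5 ≡ 5 = α_err ✓ (single-error assumption holds).
Step 4: error magnitude e = S_0/v_2 = S_0·∏_{j≠2}(α_2 − α_j) = 9·9 = 81 ≡ 4 (mod 11).
Step 5: correct position 2: c_2 = r_2 − e = 3 − 4 ≡ 10 (mod 11). Hence c = [7, 10, 4, 1, 3].
  Check: interpolating c through the α_i gives m(x) = 9 + 9·x (degree < 2) with m(α_i) = c_i for every i, so c is indeed a codeword.
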